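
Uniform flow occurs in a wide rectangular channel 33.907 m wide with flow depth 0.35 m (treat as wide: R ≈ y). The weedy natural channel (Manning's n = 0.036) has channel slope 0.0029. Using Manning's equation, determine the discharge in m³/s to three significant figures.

A = b·y = 33.907 × 0.35 = 11.87 m²
Wide channel: R ≈ y = 0.35 m
Q = (1/n)·A·R^(2/3)·S^(1/2) = (1/0.036) × 11.87 × 0.3500^(2/3) × 0.0029^(1/2) = 8.817 m³/s

8.82 m³/s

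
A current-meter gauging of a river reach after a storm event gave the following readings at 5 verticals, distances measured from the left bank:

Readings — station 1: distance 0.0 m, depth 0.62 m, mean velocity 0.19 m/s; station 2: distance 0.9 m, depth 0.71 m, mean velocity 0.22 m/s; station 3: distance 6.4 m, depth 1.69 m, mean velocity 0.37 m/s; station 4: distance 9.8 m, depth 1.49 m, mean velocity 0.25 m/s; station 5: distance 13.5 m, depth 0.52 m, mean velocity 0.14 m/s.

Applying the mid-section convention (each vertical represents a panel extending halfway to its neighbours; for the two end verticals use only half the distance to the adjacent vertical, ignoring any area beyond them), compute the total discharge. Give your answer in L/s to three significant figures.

4790 L/s

w_1 = (0.9 − 0.0)/2 = 0.45 m; q_1 = 0.19 × 0.62 × 0.45 = 0.05301 m³/s
w_2 = (6.4 − 0.0)/2 = 3.2 m; q_2 = 0.22 × 0.71 × 3.2 = 0.4998 m³/s
w_3 = (9.8 − 0.9)/2 = 4.45 m; q_3 = 0.37 × 1.69 × 4.45 = 2.783 m³/s
w_4 = (13.5 − 6.4)/2 = 3.55 m; q_4 = 0.25 × 1.49 × 3.55 = 1.322 m³/s
w_5 = (13.5 − 9.8)/2 = 1.85 m; q_5 = 0.14 × 0.52 × 1.85 = 0.1347 m³/s
Q = Σ qᵢ = 4.792 m³/s
= 4.792 × 1000 = 4792 L/s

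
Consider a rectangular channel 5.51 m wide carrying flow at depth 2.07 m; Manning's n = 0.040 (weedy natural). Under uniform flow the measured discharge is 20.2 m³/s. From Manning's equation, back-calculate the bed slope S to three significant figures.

A = b·y = 5.51 × 2.07 = 11.41 m²
P = b + 2y = 5.51 + 2×2.07 = 9.650 m
R = A/P = 11.41/9.650 = 1.182 m
S = (Q·n / (1·A·R^(2/3)))² = (20.2×0.040 / (1×11.41×1.118))² = 0.004016

0.00402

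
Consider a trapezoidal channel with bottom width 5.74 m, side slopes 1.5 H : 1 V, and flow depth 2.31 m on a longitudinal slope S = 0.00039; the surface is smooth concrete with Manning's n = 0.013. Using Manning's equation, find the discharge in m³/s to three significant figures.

42.5 m³/s

A = (b + z·y)·y = (5.74 + 1.5×2.31)×2.31 = 21.26 m²
P = b + 2y√(1+z²) = 5.74 + 2×2.31×√(1+1.5²) = 14.07 m
R = A/P = 21.26/14.07 = 1.511 m
Q = (1/n)·A·R^(2/3)·S^(1/2) = (1/0.013) × 21.26 × 1.511^(2/3) × 0.00039^(1/2) = 42.54 m³/s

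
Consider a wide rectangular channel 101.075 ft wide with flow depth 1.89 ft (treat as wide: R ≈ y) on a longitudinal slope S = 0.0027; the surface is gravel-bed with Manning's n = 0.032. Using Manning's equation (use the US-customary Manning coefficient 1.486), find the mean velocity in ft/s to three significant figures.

A = b·y = 101.075 × 1.89 = 191.0 ft²
Wide channel: R ≈ y = 1.89 ft
Q = (1.486/n)·A·R^(2/3)·S^(1/2) = (1.486/0.032) × 191.0 × 1.890^(2/3) × 0.0027^(1/2) = 704.6 ft³/s
V = Q/A = 704.6/191.0 = 3.689 ft/s

3.69 ft/s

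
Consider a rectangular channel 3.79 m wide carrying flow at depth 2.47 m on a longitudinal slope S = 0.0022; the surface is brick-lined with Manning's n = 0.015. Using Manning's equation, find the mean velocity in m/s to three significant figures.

3.28 m/s

A = b·y = 3.79 × 2.47 = 9.361 m²
P = b + 2y = 3.79 + 2×2.47 = 8.730 m
R = A/P = 9.361/8.730 = 1.072 m
Q = (1/n)·A·R^(2/3)·S^(1/2) = (1/0.015) × 9.361 × 1.072^(2/3) × 0.0022^(1/2) = 30.67 m³/s
V = Q/A = 30.67/9.361 = 3.276 m/s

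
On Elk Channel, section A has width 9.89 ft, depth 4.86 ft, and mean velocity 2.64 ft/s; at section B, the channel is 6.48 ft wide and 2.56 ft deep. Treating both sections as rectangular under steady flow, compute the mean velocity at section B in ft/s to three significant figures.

Q = A₁V₁ = (9.89×4.86) × 2.64 = 126.9 ft³/s
A₂ = 6.48 × 2.56 = 16.59 ft²
V₂ = Q/A₂ = 126.9/16.59 = 7.649 ft/s

7.65 ft/s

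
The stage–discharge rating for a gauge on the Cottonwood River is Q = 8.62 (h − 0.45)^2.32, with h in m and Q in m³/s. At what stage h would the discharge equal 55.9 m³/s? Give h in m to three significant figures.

2.69 m

h − h₀ = (Q/C)^(1/b) = (55.9/8.62)^(1/2.32) = 2.239 m
h = 0.45 + 2.239 = 2.689 m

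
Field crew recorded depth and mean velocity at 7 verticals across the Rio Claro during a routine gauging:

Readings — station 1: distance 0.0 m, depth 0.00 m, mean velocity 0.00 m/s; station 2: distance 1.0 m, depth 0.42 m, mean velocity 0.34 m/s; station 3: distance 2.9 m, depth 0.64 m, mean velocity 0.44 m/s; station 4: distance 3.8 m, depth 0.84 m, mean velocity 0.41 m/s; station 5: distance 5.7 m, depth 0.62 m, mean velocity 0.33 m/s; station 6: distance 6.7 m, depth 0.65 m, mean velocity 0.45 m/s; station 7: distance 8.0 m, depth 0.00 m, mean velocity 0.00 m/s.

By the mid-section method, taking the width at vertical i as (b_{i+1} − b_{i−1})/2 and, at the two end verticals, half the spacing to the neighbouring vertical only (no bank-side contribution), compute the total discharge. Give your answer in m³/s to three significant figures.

1.72 m³/s

w_2 = (2.9 − 0.0)/2 = 1.45 m; q_2 = 0.34 × 0.42 × 1.45 = 0.2071 m³/s
w_3 = (3.8 − 1.0)/2 = 1.4 m; q_3 = 0.44 × 0.64 × 1.4 = 0.3942 m³/s
w_4 = (5.7 − 2.9)/2 = 1.4 m; q_4 = 0.41 × 0.84 × 1.4 = 0.4822 m³/s
w_5 = (6.7 − 3.8)/2 = 1.45 m; q_5 = 0.33 × 0.62 × 1.45 = 0.2967 m³/s
w_6 = (8.0 − 5.7)/2 = 1.15 m; q_6 = 0.45 × 0.65 × 1.15 = 0.3364 m³/s
Stations 1, 7 contribute zero (depth or velocity is 0).
Q = Σ qᵢ = 1.717 m³/s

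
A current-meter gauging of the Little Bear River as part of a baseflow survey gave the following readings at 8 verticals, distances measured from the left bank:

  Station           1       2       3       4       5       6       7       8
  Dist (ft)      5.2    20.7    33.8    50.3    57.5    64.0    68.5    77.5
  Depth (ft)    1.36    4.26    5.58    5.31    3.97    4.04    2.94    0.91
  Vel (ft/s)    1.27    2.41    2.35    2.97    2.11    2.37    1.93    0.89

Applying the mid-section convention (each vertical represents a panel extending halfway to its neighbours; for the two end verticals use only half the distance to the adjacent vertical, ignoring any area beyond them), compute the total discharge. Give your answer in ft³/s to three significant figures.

693 ft³/s

w_1 = (20.7 − 5.2)/2 = 7.75 ft; q_1 = 1.27 × 1.36 × 7.75 = 13.39 ft³/s
w_2 = (33.8 − 5.2)/2 = 14.3 ft; q_2 = 2.41 × 4.26 × 14.3 = 146.8 ft³/s
w_3 = (50.3 − 20.7)/2 = 14.8 ft; q_3 = 2.35 × 5.58 × 14.8 = 194.1 ft³/s
w_4 = (57.5 − 33.8)/2 = 11.85 ft; q_4 = 2.97 × 5.31 × 11.85 = 186.9 ft³/s
w_5 = (64.0 − 50.3)/2 = 6.85 ft; q_5 = 2.11 × 3.97 × 6.85 = 57.38 ft³/s
w_6 = (68.5 − 57.5)/2 = 5.5 ft; q_6 = 2.37 × 4.04 × 5.5 = 52.66 ft³/s
w_7 = (77.5 − 64.0)/2 = 6.75 ft; q_7 = 1.93 × 2.94 × 6.75 = 38.30 ft³/s
w_8 = (77.5 − 68.5)/2 = 4.5 ft; q_8 = 0.89 × 0.91 × 4.5 = 3.645 ft³/s
Q = Σ qᵢ = 693.1 ft³/s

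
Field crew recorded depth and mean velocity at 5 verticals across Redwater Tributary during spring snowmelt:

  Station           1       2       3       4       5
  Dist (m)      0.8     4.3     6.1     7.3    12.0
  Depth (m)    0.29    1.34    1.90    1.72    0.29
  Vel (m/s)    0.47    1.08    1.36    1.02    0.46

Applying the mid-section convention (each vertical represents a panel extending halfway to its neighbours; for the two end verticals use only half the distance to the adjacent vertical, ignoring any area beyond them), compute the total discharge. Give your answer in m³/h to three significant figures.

48400 m³/h

w_1 = (4.3 − 0.8)/2 = 1.75 m; q_1 = 0.47 × 0.29 × 1.75 = 0.2385 m³/s
w_2 = (6.1 − 0.8)/2 = 2.65 m; q_2 = 1.08 × 1.34 × 2.65 = 3.835 m³/s
w_3 = (7.3 − 4.3)/2 = 1.5 m; q_3 = 1.36 × 1.90 × 1.5 = 3.876 m³/s
w_4 = (12.0 − 6.1)/2 = 2.95 m; q_4 = 1.02 × 1.72 × 2.95 = 5.175 m³/s
w_5 = (12.0 − 7.3)/2 = 2.35 m; q_5 = 0.46 × 0.29 × 2.35 = 0.3135 m³/s
Q = Σ qᵢ = 13.44 m³/s
= 13.44 × 3600 = 48380 m³/h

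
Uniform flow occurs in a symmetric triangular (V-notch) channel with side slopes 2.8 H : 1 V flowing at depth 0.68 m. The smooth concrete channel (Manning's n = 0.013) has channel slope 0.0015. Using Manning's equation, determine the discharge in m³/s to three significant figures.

A = z·y² = 2.8×0.68² = 1.295 m²
P = 2y√(1+z²) = 2×0.68×√(1+2.8²) = 4.044 m
R = A/P = 1.295/4.044 = 0.3202 m
Q = (1/n)·A·R^(2/3)·S^(1/2) = (1/0.013) × 1.295 × 0.3202^(2/3) × 0.0015^(1/2) = 1.805 m³/s

1.81 m³/s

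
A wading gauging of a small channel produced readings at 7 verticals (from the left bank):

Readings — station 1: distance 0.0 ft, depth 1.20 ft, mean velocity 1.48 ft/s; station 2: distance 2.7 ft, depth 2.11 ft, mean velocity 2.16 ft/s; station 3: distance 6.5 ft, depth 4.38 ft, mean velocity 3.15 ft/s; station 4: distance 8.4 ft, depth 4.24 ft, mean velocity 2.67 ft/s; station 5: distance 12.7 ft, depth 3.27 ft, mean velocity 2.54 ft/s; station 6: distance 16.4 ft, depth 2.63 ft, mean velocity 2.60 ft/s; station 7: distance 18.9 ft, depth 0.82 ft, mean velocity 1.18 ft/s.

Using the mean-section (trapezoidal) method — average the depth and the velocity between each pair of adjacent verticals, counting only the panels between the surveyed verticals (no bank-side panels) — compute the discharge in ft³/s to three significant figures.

143 ft³/s

Panel 1-2: Δb = 2.7 ft, d̄ = (1.20+2.11)/2 = 1.655, v̄ = (1.48+2.16)/2 = 1.82 → q = 2.7×1.655×1.82 = 8.133 ft³/s
Panel 2-3: Δb = 3.8 ft, d̄ = (2.11+4.38)/2 = 3.245, v̄ = (2.16+3.15)/2 = 2.655 → q = 3.8×3.245×2.655 = 32.74 ft³/s
Panel 3-4: Δb = 1.9 ft, d̄ = (4.38+4.24)/2 = 4.31, v̄ = (3.15+2.67)/2 = 2.91 → q = 1.9×4.31×2.91 = 23.83 ft³/s
Panel 4-5: Δb = 4.3 ft, d̄ = (4.24+3.27)/2 = 3.755, v̄ = (2.67+2.54)/2 = 2.605 → q = 4.3×3.755×2.605 = 42.06 ft³/s
Panel 5-6: Δb = 3.7 ft, d̄ = (3.27+2.63)/2 = 2.95, v̄ = (2.54+2.60)/2 = 2.57 → q = 3.7×2.95×2.57 = 28.05 ft³/s
Panel 6-7: Δb = 2.5 ft, d̄ = (2.63+0.82)/2 = 1.725, v̄ = (2.60+1.18)/2 = 1.89 → q = 2.5×1.725×1.89 = 8.151 ft³/s
Q = Σ q = 143.0 ft³/s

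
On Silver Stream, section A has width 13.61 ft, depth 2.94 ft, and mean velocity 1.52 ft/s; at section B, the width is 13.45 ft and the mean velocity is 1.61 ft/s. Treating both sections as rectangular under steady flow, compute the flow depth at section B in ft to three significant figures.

2.81 ft

Q = A₁V₁ = (13.61×2.94) × 1.52 = 60.82 ft³/s
d₂ = Q/(b₂ V₂) = 60.82/(13.45×1.61) = 2.809 ft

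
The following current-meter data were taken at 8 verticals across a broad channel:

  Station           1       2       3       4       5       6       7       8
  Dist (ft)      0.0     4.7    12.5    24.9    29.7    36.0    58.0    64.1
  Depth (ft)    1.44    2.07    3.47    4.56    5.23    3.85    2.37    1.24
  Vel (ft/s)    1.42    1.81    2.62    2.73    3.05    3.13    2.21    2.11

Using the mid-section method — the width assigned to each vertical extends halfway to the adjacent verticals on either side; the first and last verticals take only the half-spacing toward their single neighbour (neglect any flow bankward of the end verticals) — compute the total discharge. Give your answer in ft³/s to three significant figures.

w_1 = (4.7 − 0.0)/2 = 2.35 ft; q_1 = 1.42 × 1.44 × 2.35 = 4.805 ft³/s
w_2 = (12.5 − 0.0)/2 = 6.25 ft; q_2 = 1.81 × 2.07 × 6.25 = 23.42 ft³/s
w_3 = (24.9 − 4.7)/2 = 10.1 ft; q_3 = 2.62 × 3.47 × 10.1 = 91.82 ft³/s
w_4 = (29.7 − 12.5)/2 = 8.6 ft; q_4 = 2.73 × 4.56 × 8.6 = 107.1 ft³/s
w_5 = (36.0 − 24.9)/2 = 5.55 ft; q_5 = 3.05 × 5.23 × 5.55 = 88.53 ft³/s
w_6 = (58.0 − 29.7)/2 = 14.15 ft; q_6 = 3.13 × 3.85 × 14.15 = 170.5 ft³/s
w_7 = (64.1 − 36.0)/2 = 14.05 ft; q_7 = 2.21 × 2.37 × 14.05 = 73.59 ft³/s
w_8 = (64.1 − 58.0)/2 = 3.05 ft; q_8 = 2.11 × 1.24 × 3.05 = 7.980 ft³/s
Q = Σ qᵢ = 567.7 ft³/s

568 ft³/s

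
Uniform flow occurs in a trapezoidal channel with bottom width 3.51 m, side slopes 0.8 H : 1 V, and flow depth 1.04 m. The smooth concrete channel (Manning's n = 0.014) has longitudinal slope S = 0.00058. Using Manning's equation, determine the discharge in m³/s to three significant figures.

6.31 m³/s

A = (b + z·y)·y = (3.51 + 0.8×1.04)×1.04 = 4.516 m²
P = b + 2y√(1+z²) = 3.51 + 2×1.04×√(1+0.8²) = 6.174 m
R = A/P = 4.516/6.174 = 0.7314 m
Q = (1/n)·A·R^(2/3)·S^(1/2) = (1/0.014) × 4.516 × 0.7314^(2/3) × 0.00058^(1/2) = 6.306 m³/s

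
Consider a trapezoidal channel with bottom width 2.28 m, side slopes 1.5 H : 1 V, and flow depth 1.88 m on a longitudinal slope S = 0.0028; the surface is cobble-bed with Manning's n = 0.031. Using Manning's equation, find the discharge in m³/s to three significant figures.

17.0 m³/s

A = (b + z·y)·y = (2.28 + 1.5×1.88)×1.88 = 9.588 m²
P = b + 2y√(1+z²) = 2.28 + 2×1.88×√(1+1.5²) = 9.058 m
R = A/P = 9.588/9.058 = 1.058 m
Q = (1/n)·A·R^(2/3)·S^(1/2) = (1/0.031) × 9.588 × 1.058^(2/3) × 0.0028^(1/2) = 17.00 m³/s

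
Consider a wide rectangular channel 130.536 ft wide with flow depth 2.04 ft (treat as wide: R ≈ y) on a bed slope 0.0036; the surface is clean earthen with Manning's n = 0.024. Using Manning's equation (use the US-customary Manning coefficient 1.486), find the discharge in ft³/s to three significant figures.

1590 ft³/s

A = b·y = 130.536 × 2.04 = 266.3 ft²
Wide channel: R ≈ y = 2.04 ft
Q = (1.486/n)·A·R^(2/3)·S^(1/2) = (1.486/0.024) × 266.3 × 2.040^(2/3) × 0.0036^(1/2) = 1591 ft³/s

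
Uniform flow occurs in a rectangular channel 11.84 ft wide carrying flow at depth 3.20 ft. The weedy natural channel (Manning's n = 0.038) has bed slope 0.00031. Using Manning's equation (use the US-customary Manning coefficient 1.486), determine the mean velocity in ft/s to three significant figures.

1.12 ft/s

A = b·y = 11.84 × 3.20 = 37.89 ft²
P = b + 2y = 11.84 + 2×3.20 = 18.24 ft
R = A/P = 37.89/18.24 = 2.077 ft
Q = (1.486/n)·A·R^(2/3)·S^(1/2) = (1.486/0.038) × 37.89 × 2.077^(2/3) × 0.00031^(1/2) = 42.47 ft³/s
V = Q/A = 42.47/37.89 = 1.121 ft/s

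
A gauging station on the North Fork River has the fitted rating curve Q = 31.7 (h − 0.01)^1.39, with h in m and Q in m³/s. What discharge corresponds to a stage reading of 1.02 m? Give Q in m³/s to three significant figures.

Q = 31.7 × (1.02 − 0.01)^1.39 = 31.7 × 1.01^1.39 = 32.14 m³/s

32.1 m³/s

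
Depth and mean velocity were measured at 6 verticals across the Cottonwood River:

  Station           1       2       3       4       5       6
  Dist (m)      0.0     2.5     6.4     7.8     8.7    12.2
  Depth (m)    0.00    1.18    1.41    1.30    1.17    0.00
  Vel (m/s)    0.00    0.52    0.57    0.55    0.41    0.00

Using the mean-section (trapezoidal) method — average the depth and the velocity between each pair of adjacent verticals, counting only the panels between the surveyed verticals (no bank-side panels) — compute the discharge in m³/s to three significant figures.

Panel 1-2: Δb = 2.5 m, d̄ = (0.00+1.18)/2 = 0.59, v̄ = (0.00+0.52)/2 = 0.26 → q = 2.5×0.59×0.26 = 0.3835 m³/s
Panel 2-3: Δb = 3.9 m, d̄ = (1.18+1.41)/2 = 1.295, v̄ = (0.52+0.57)/2 = 0.545 → q = 3.9×1.295×0.545 = 2.753 m³/s
Panel 3-4: Δb = 1.4 m, d̄ = (1.41+1.30)/2 = 1.355, v̄ = (0.57+0.55)/2 = 0.56 → q = 1.4×1.355×0.56 = 1.062 m³/s
Panel 4-5: Δb = 0.9 m, d̄ = (1.30+1.17)/2 = 1.235, v̄ = (0.55+0.41)/2 = 0.48 → q = 0.9×1.235×0.48 = 0.5335 m³/s
Panel 5-6: Δb = 3.5 m, d̄ = (1.17+0.00)/2 = 0.585, v̄ = (0.41+0.00)/2 = 0.205 → q = 3.5×0.585×0.205 = 0.4197 m³/s
Q = Σ q = 5.152 m³/s

5.15 m³/s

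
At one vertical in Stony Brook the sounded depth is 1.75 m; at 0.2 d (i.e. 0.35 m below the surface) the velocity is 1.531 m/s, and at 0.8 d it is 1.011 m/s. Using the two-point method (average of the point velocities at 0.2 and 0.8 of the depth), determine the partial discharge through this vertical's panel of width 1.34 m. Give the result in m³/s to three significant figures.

v̄ = (1.531 + 1.011) / 2 = 1.271 m/s
q = v̄ × d × w = 1.271 × 1.75 × 1.34 = 2.980 m³/s

2.98 m³/s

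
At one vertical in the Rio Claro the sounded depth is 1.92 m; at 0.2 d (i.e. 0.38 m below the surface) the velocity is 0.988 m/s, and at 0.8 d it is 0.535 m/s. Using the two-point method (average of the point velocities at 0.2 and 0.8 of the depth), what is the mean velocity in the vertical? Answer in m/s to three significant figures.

0.762 m/s

v̄ = (0.988 + 0.535) / 2 = 0.7615 m/s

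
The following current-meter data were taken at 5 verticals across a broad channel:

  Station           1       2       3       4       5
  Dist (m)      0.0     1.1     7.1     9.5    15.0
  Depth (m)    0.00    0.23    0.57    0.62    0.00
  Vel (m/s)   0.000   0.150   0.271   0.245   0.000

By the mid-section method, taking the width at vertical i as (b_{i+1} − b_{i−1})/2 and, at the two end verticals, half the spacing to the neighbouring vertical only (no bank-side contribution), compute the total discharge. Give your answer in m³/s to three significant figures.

w_2 = (7.1 − 0.0)/2 = 3.55 m; q_2 = 0.150 × 0.23 × 3.55 = 0.1225 m³/s
w_3 = (9.5 − 1.1)/2 = 4.2 m; q_3 = 0.271 × 0.57 × 4.2 = 0.6488 m³/s
w_4 = (15.0 − 7.1)/2 = 3.95 m; q_4 = 0.245 × 0.62 × 3.95 = 0.6000 m³/s
Stations 1, 5 contribute zero (depth or velocity is 0).
Q = Σ qᵢ = 1.371 m³/s

1.37 m³/s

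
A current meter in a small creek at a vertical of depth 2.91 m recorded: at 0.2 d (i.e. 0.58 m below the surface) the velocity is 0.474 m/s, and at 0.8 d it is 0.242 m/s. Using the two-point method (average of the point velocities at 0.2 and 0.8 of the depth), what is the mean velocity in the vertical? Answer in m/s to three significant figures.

v̄ = (0.474 + 0.242) / 2 = 0.3580 m/s

0.358 m/s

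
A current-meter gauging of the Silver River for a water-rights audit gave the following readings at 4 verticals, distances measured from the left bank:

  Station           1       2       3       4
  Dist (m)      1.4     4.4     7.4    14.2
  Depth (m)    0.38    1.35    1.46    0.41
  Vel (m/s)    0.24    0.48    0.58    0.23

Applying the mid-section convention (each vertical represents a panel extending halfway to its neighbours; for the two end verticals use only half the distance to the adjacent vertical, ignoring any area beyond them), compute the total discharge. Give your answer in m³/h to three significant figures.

w_1 = (4.4 − 1.4)/2 = 1.5 m; q_1 = 0.24 × 0.38 × 1.5 = 0.1368 m³/s
w_2 = (7.4 − 1.4)/2 = 3 m; q_2 = 0.48 × 1.35 × 3 = 1.944 m³/s
w_3 = (14.2 − 4.4)/2 = 4.9 m; q_3 = 0.58 × 1.46 × 4.9 = 4.149 m³/s
w_4 = (14.2 − 7.4)/2 = 3.4 m; q_4 = 0.23 × 0.41 × 3.4 = 0.3206 m³/s
Q = Σ qᵢ = 6.551 m³/s
= 6.551 × 3600 = 23580 m³/h

23600 m³/h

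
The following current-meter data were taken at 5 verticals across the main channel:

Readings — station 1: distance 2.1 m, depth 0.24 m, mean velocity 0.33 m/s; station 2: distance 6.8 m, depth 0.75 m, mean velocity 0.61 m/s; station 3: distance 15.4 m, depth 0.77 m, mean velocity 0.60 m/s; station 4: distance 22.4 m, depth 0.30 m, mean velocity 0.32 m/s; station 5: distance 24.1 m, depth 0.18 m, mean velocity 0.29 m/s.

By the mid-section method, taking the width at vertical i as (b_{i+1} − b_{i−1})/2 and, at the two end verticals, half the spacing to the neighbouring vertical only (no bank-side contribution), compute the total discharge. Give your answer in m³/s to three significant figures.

7.29 m³/s

w_1 = (6.8 − 2.1)/2 = 2.35 m; q_1 = 0.33 × 0.24 × 2.35 = 0.1861 m³/s
w_2 = (15.4 − 2.1)/2 = 6.65 m; q_2 = 0.61 × 0.75 × 6.65 = 3.042 m³/s
w_3 = (22.4 − 6.8)/2 = 7.8 m; q_3 = 0.60 × 0.77 × 7.8 = 3.604 m³/s
w_4 = (24.1 − 15.4)/2 = 4.35 m; q_4 = 0.32 × 0.30 × 4.35 = 0.4176 m³/s
w_5 = (24.1 − 22.4)/2 = 0.85 m; q_5 = 0.29 × 0.18 × 0.85 = 0.04437 m³/s
Q = Σ qᵢ = 7.294 m³/s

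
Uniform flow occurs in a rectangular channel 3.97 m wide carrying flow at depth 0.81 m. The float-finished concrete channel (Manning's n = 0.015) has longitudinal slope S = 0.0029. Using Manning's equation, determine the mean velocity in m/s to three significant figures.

2.48 m/s

A = b·y = 3.97 × 0.81 = 3.216 m²
P = b + 2y = 3.97 + 2×0.81 = 5.590 m
R = A/P = 3.216/5.590 = 0.5753 m
Q = (1/n)·A·R^(2/3)·S^(1/2) = (1/0.015) × 3.216 × 0.5753^(2/3) × 0.0029^(1/2) = 7.985 m³/s
V = Q/A = 7.985/3.216 = 2.483 m/s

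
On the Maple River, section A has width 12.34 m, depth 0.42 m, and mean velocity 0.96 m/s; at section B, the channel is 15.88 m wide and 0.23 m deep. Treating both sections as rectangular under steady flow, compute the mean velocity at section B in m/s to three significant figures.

Q = A₁V₁ = (12.34×0.42) × 0.96 = 4.975 m³/s
A₂ = 15.88 × 0.23 = 3.652 m²
V₂ = Q/A₂ = 4.975/3.652 = 1.362 m/s

1.36 m/s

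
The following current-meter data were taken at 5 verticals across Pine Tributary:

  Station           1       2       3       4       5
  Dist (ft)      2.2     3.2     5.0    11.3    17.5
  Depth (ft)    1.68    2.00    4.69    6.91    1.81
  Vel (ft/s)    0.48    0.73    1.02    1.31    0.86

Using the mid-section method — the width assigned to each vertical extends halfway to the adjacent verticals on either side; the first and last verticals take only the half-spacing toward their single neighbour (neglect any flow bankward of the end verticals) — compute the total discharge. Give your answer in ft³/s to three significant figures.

83.2 ft³/s

w_1 = (3.2 − 2.2)/2 = 0.5 ft; q_1 = 0.48 × 1.68 × 0.5 = 0.4032 ft³/s
w_2 = (5.0 − 2.2)/2 = 1.4 ft; q_2 = 0.73 × 2.00 × 1.4 = 2.044 ft³/s
w_3 = (11.3 − 3.2)/2 = 4.05 ft; q_3 = 1.02 × 4.69 × 4.05 = 19.37 ft³/s
w_4 = (17.5 − 5.0)/2 = 6.25 ft; q_4 = 1.31 × 6.91 × 6.25 = 56.58 ft³/s
w_5 = (17.5 − 11.3)/2 = 3.1 ft; q_5 = 0.86 × 1.81 × 3.1 = 4.825 ft³/s
Q = Σ qᵢ = 83.22 ft³/s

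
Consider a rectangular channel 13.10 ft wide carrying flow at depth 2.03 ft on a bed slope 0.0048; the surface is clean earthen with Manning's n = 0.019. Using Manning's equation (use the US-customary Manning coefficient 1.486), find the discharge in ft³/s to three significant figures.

193 ft³/s

A = b·y = 13.10 × 2.03 = 26.59 ft²
P = b + 2y = 13.10 + 2×2.03 = 17.16 ft
R = A/P = 26.59/17.16 = 1.550 ft
Q = (1.486/n)·A·R^(2/3)·S^(1/2) = (1.486/0.019) × 26.59 × 1.550^(2/3) × 0.0048^(1/2) = 193.0 ft³/s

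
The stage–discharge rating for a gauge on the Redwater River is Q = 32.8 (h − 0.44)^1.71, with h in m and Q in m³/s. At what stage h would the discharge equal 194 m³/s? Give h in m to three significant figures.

h − h₀ = (Q/C)^(1/b) = (194/32.8)^(1/1.71) = 2.828 m
h = 0.44 + 2.828 = 3.268 m

3.27 m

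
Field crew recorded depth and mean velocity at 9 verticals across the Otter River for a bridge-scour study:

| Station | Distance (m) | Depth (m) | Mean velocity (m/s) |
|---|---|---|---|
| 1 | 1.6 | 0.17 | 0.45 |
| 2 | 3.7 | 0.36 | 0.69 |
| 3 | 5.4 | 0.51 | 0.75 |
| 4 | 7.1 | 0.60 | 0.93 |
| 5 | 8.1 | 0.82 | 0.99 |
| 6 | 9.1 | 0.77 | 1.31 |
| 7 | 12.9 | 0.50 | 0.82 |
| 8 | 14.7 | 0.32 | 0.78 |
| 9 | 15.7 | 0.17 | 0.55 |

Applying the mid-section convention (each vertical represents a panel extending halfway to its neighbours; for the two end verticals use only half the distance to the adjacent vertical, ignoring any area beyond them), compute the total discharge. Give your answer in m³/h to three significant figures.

24200 m³/h

w_1 = (3.7 − 1.6)/2 = 1.05 m; q_1 = 0.45 × 0.17 × 1.05 = 0.08033 m³/s
w_2 = (5.4 − 1.6)/2 = 1.9 m; q_2 = 0.69 × 0.36 × 1.9 = 0.4720 m³/s
w_3 = (7.1 − 3.7)/2 = 1.7 m; q_3 = 0.75 × 0.51 × 1.7 = 0.6503 m³/s
w_4 = (8.1 − 5.4)/2 = 1.35 m; q_4 = 0.93 × 0.60 × 1.35 = 0.7533 m³/s
w_5 = (9.1 − 7.1)/2 = 1 m; q_5 = 0.99 × 0.82 × 1 = 0.8118 m³/s
w_6 = (12.9 − 8.1)/2 = 2.4 m; q_6 = 1.31 × 0.77 × 2.4 = 2.421 m³/s
w_7 = (14.7 − 9.1)/2 = 2.8 m; q_7 = 0.82 × 0.50 × 2.8 = 1.148 m³/s
w_8 = (15.7 − 12.9)/2 = 1.4 m; q_8 = 0.78 × 0.32 × 1.4 = 0.3494 m³/s
w_9 = (15.7 − 14.7)/2 = 0.5 m; q_9 = 0.55 × 0.17 × 0.5 = 0.04675 m³/s
Q = Σ qᵢ = 6.733 m³/s
= 6.733 × 3600 = 24240 m³/h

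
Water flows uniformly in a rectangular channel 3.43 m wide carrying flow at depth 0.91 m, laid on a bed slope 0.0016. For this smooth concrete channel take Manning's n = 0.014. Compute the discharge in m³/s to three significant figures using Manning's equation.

6.31 m³/s

A = b·y = 3.43 × 0.91 = 3.121 m²
P = b + 2y = 3.43 + 2×0.91 = 5.250 m
R = A/P = 3.121/5.250 = 0.5945 m
Q = (1/n)·A·R^(2/3)·S^(1/2) = (1/0.014) × 3.121 × 0.5945^(2/3) × 0.0016^(1/2) = 6.305 m³/s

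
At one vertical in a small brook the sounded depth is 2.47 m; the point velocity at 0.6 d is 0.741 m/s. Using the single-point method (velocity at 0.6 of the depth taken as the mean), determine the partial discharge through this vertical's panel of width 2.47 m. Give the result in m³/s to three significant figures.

v̄ = v₀.₆ = 0.741 m/s
q = v̄ × d × w = 0.7410 × 2.47 × 2.47 = 4.521 m³/s

4.52 m³/s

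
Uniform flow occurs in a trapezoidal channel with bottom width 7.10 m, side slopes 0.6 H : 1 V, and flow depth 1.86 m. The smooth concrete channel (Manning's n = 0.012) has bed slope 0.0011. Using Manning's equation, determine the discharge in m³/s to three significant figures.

51.2 m³/s

A = (b + z·y)·y = (7.10 + 0.6×1.86)×1.86 = 15.28 m²
P = b + 2y√(1+z²) = 7.10 + 2×1.86×√(1+0.6²) = 11.44 m
R = A/P = 15.28/11.44 = 1.336 m
Q = (1/n)·A·R^(2/3)·S^(1/2) = (1/0.012) × 15.28 × 1.336^(2/3) × 0.0011^(1/2) = 51.23 m³/s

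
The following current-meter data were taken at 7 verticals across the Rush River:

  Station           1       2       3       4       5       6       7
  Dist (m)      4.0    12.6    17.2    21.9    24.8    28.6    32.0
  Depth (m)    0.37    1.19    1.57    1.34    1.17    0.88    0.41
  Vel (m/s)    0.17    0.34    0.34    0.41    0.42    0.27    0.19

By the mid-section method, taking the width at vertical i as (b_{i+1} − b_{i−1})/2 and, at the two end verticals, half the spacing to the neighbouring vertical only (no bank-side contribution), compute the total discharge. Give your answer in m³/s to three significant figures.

w_1 = (12.6 − 4.0)/2 = 4.3 m; q_1 = 0.17 × 0.37 × 4.3 = 0.2705 m³/s
w_2 = (17.2 − 4.0)/2 = 6.6 m; q_2 = 0.34 × 1.19 × 6.6 = 2.670 m³/s
w_3 = (21.9 − 12.6)/2 = 4.65 m; q_3 = 0.34 × 1.57 × 4.65 = 2.482 m³/s
w_4 = (24.8 − 17.2)/2 = 3.8 m; q_4 = 0.41 × 1.34 × 3.8 = 2.088 m³/s
w_5 = (28.6 − 21.9)/2 = 3.35 m; q_5 = 0.42 × 1.17 × 3.35 = 1.646 m³/s
w_6 = (32.0 − 24.8)/2 = 3.6 m; q_6 = 0.27 × 0.88 × 3.6 = 0.8554 m³/s
w_7 = (32.0 − 28.6)/2 = 1.7 m; q_7 = 0.19 × 0.41 × 1.7 = 0.1324 m³/s
Q = Σ qᵢ = 10.14 m³/s

10.1 m³/s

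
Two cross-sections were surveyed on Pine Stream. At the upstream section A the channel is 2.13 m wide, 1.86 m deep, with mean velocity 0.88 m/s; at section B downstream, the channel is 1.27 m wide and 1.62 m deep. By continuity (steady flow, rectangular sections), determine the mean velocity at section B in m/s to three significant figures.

Q = A₁V₁ = (2.13×1.86) × 0.88 = 3.486 m³/s
A₂ = 1.27 × 1.62 = 2.057 m²
V₂ = Q/A₂ = 3.486/2.057 = 1.695 m/s

1.69 m/s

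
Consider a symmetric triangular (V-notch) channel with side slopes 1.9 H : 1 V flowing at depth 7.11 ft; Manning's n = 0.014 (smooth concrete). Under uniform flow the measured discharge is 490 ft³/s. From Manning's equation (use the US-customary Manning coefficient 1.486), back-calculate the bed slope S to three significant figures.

A = z·y² = 1.9×7.11² = 96.05 ft²
P = 2y√(1+z²) = 2×7.11×√(1+1.9²) = 30.53 ft
R = A/P = 96.05/30.53 = 3.146 ft
S = (Q·n / (1.486·A·R^(2/3)))² = (490×0.014 / (1.486×96.05×2.147))² = 0.0005012

0.000501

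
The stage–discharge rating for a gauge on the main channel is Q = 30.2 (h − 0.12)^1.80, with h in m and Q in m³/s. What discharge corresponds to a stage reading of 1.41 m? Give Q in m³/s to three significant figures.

47.8 m³/s

Q = 30.2 × (1.41 − 0.12)^1.80 = 30.2 × 1.29^1.80 = 47.76 m³/s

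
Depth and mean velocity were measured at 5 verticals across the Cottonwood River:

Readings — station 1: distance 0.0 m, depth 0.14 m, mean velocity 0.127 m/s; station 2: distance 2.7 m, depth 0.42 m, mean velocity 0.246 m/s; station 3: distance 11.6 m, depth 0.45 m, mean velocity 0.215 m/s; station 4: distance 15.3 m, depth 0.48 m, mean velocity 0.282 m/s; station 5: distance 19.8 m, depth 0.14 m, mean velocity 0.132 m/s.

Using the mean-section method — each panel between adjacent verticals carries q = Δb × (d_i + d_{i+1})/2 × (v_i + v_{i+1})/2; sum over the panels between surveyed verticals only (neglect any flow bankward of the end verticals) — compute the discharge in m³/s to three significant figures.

Panel 1-2: Δb = 2.7 m, d̄ = (0.14+0.42)/2 = 0.28, v̄ = (0.127+0.246)/2 = 0.1865 → q = 2.7×0.28×0.1865 = 0.1410 m³/s
Panel 2-3: Δb = 8.9 m, d̄ = (0.42+0.45)/2 = 0.435, v̄ = (0.246+0.215)/2 = 0.2305 → q = 8.9×0.435×0.2305 = 0.8924 m³/s
Panel 3-4: Δb = 3.7 m, d̄ = (0.45+0.48)/2 = 0.465, v̄ = (0.215+0.282)/2 = 0.2485 → q = 3.7×0.465×0.2485 = 0.4275 m³/s
Panel 4-5: Δb = 4.5 m, d̄ = (0.48+0.14)/2 = 0.31, v̄ = (0.282+0.132)/2 = 0.207 → q = 4.5×0.31×0.207 = 0.2888 m³/s
Q = Σ q = 1.750 m³/s

1.75 m³/s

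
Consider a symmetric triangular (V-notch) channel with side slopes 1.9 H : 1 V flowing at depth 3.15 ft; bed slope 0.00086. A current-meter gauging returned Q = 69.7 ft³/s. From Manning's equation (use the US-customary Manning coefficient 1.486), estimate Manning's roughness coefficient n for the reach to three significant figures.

A = z·y² = 1.9×3.15² = 18.85 ft²
P = 2y√(1+z²) = 2×3.15×√(1+1.9²) = 13.53 ft
R = A/P = 18.85/13.53 = 1.394 ft
n = (1.486/Q)·A·R^(2/3)·S^(1/2) = (1.486/69.7) × 18.85 × 1.248 × 0.02933 = 0.01471

0.0147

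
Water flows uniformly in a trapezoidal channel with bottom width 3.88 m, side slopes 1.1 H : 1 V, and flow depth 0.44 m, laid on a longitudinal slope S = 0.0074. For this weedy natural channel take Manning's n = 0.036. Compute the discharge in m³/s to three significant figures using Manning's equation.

2.37 m³/s

A = (b + z·y)·y = (3.88 + 1.1×0.44)×0.44 = 1.920 m²
P = b + 2y√(1+z²) = 3.88 + 2×0.44×√(1+1.1²) = 5.188 m
R = A/P = 1.920/5.188 = 0.3701 m
Q = (1/n)·A·R^(2/3)·S^(1/2) = (1/0.036) × 1.920 × 0.3701^(2/3) × 0.0074^(1/2) = 2.365 m³/s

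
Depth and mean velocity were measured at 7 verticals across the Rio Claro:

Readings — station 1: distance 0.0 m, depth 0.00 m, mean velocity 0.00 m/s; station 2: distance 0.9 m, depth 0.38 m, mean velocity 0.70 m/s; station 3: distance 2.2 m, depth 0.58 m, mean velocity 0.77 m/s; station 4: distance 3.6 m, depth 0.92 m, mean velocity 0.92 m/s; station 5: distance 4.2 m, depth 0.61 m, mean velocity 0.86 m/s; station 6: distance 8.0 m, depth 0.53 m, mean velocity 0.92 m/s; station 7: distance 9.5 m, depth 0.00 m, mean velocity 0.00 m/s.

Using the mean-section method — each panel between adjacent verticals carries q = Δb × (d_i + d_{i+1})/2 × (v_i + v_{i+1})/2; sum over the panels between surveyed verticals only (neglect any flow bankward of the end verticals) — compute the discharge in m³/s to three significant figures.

Panel 1-2: Δb = 0.9 m, d̄ = (0.00+0.38)/2 = 0.19, v̄ = (0.00+0.70)/2 = 0.35 → q = 0.9×0.19×0.35 = 0.05985 m³/s
Panel 2-3: Δb = 1.3 m, d̄ = (0.38+0.58)/2 = 0.48, v̄ = (0.70+0.77)/2 = 0.735 → q = 1.3×0.48×0.735 = 0.4586 m³/s
Panel 3-4: Δb = 1.4 m, d̄ = (0.58+0.92)/2 = 0.75, v̄ = (0.77+0.92)/2 = 0.845 → q = 1.4×0.75×0.845 = 0.8873 m³/s
Panel 4-5: Δb = 0.6 m, d̄ = (0.92+0.61)/2 = 0.765, v̄ = (0.92+0.86)/2 = 0.89 → q = 0.6×0.765×0.89 = 0.4085 m³/s
Panel 5-6: Δb = 3.8 m, d̄ = (0.61+0.53)/2 = 0.57, v̄ = (0.86+0.92)/2 = 0.89 → q = 3.8×0.57×0.89 = 1.928 m³/s
Panel 6-7: Δb = 1.5 m, d̄ = (0.53+0.00)/2 = 0.265, v̄ = (0.92+0.00)/2 = 0.46 → q = 1.5×0.265×0.46 = 0.1829 m³/s
Q = Σ q = 3.925 m³/s

3.92 m³/s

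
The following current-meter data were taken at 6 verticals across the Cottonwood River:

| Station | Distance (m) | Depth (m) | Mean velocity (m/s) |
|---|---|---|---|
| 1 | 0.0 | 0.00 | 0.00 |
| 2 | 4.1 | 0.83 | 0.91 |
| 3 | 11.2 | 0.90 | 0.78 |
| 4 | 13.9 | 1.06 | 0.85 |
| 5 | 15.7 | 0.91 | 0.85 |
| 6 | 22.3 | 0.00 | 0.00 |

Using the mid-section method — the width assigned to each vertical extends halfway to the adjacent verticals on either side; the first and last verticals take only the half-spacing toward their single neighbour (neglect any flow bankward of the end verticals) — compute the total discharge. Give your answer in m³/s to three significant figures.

w_2 = (11.2 − 0.0)/2 = 5.6 m; q_2 = 0.91 × 0.83 × 5.6 = 4.230 m³/s
w_3 = (13.9 − 4.1)/2 = 4.9 m; q_3 = 0.78 × 0.90 × 4.9 = 3.440 m³/s
w_4 = (15.7 − 11.2)/2 = 2.25 m; q_4 = 0.85 × 1.06 × 2.25 = 2.027 m³/s
w_5 = (22.3 − 13.9)/2 = 4.2 m; q_5 = 0.85 × 0.91 × 4.2 = 3.249 m³/s
Stations 1, 6 contribute zero (depth or velocity is 0).
Q = Σ qᵢ = 12.95 m³/s

12.9 m³/s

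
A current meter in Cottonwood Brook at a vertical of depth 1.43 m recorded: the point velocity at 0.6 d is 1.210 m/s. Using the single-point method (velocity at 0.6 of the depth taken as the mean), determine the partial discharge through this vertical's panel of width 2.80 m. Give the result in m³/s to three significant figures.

v̄ = v₀.₆ = 1.210 m/s
q = v̄ × d × w = 1.210 × 1.43 × 2.80 = 4.845 m³/s

4.84 m³/s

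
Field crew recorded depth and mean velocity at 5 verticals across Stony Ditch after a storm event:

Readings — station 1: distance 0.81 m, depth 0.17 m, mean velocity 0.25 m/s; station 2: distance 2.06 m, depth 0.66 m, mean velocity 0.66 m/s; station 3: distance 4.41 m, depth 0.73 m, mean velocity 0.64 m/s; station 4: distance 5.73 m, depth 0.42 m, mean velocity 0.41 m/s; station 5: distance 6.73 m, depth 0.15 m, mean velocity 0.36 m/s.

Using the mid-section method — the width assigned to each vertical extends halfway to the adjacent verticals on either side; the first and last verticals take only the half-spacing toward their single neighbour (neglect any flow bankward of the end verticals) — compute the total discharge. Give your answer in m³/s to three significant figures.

w_1 = (2.06 − 0.81)/2 = 0.625 m; q_1 = 0.25 × 0.17 × 0.625 = 0.02656 m³/s
w_2 = (4.41 − 0.81)/2 = 1.8 m; q_2 = 0.66 × 0.66 × 1.8 = 0.7841 m³/s
w_3 = (5.73 − 2.06)/2 = 1.835 m; q_3 = 0.64 × 0.73 × 1.835 = 0.8573 m³/s
w_4 = (6.73 − 4.41)/2 = 1.16 m; q_4 = 0.41 × 0.42 × 1.16 = 0.1998 m³/s
w_5 = (6.73 − 5.73)/2 = 0.5 m; q_5 = 0.36 × 0.15 × 0.5 = 0.02700 m³/s
Q = Σ qᵢ = 1.895 m³/s

1.89 m³/s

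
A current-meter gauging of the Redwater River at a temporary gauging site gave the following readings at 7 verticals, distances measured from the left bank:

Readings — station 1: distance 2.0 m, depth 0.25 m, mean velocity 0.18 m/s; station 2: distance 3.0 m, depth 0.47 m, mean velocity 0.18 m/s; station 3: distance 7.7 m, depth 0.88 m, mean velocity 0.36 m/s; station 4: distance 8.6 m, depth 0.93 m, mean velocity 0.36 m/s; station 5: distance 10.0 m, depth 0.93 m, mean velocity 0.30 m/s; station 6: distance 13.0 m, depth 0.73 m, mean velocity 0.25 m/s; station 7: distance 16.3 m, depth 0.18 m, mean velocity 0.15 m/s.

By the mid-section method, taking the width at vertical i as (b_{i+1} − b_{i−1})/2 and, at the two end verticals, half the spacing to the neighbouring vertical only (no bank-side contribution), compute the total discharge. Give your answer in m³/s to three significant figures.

w_1 = (3.0 − 2.0)/2 = 0.5 m; q_1 = 0.18 × 0.25 × 0.5 = 0.02250 m³/s
w_2 = (7.7 − 2.0)/2 = 2.85 m; q_2 = 0.18 × 0.47 × 2.85 = 0.2411 m³/s
w_3 = (8.6 − 3.0)/2 = 2.8 m; q_3 = 0.36 × 0.88 × 2.8 = 0.8870 m³/s
w_4 = (10.0 − 7.7)/2 = 1.15 m; q_4 = 0.36 × 0.93 × 1.15 = 0.3850 m³/s
w_5 = (13.0 − 8.6)/2 = 2.2 m; q_5 = 0.30 × 0.93 × 2.2 = 0.6138 m³/s
w_6 = (16.3 − 10.0)/2 = 3.15 m; q_6 = 0.25 × 0.73 × 3.15 = 0.5749 m³/s
w_7 = (16.3 − 13.0)/2 = 1.65 m; q_7 = 0.15 × 0.18 × 1.65 = 0.04455 m³/s
Q = Σ qᵢ = 2.769 m³/s

2.77 m³/s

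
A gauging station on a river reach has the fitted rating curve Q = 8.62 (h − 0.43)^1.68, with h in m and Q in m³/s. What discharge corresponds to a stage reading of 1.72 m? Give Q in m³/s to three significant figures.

13.2 m³/s

Q = 8.62 × (1.72 − 0.43)^1.68 = 8.62 × 1.29^1.68 = 13.22 m³/s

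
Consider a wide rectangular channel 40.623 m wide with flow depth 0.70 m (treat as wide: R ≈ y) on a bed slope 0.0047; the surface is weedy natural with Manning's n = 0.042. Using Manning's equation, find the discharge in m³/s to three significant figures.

36.6 m³/s

A = b·y = 40.623 × 0.70 = 28.44 m²
Wide channel: R ≈ y = 0.70 m
Q = (1/n)·A·R^(2/3)·S^(1/2) = (1/0.042) × 28.44 × 0.7000^(2/3) × 0.0047^(1/2) = 36.59 m³/s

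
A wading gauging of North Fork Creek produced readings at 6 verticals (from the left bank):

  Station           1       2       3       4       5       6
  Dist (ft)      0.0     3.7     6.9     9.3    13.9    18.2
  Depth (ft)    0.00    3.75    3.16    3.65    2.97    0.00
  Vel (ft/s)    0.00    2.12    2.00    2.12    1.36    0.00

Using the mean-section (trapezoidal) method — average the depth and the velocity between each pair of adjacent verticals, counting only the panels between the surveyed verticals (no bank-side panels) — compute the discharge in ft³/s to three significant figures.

Panel 1-2: Δb = 3.7 ft, d̄ = (0.00+3.75)/2 = 1.875, v̄ = (0.00+2.12)/2 = 1.06 → q = 3.7×1.875×1.06 = 7.354 ft³/s
Panel 2-3: Δb = 3.2 ft, d̄ = (3.75+3.16)/2 = 3.455, v̄ = (2.12+2.00)/2 = 2.06 → q = 3.2×3.455×2.06 = 22.78 ft³/s
Panel 3-4: Δb = 2.4 ft, d̄ = (3.16+3.65)/2 = 3.405, v̄ = (2.00+2.12)/2 = 2.06 → q = 2.4×3.405×2.06 = 16.83 ft³/s
Panel 4-5: Δb = 4.6 ft, d̄ = (3.65+2.97)/2 = 3.31, v̄ = (2.12+1.36)/2 = 1.74 → q = 4.6×3.31×1.74 = 26.49 ft³/s
Panel 5-6: Δb = 4.3 ft, d̄ = (2.97+0.00)/2 = 1.485, v̄ = (1.36+0.00)/2 = 0.68 → q = 4.3×1.485×0.68 = 4.342 ft³/s
Q = Σ q = 77.80 ft³/s

77.8 ft³/s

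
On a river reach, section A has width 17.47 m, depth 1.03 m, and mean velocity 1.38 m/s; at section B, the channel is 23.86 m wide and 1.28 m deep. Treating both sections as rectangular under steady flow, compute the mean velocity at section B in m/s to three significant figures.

Q = A₁V₁ = (17.47×1.03) × 1.38 = 24.83 m³/s
A₂ = 23.86 × 1.28 = 30.54 m²
V₂ = Q/A₂ = 24.83/30.54 = 0.8131 m/s

0.813 m/s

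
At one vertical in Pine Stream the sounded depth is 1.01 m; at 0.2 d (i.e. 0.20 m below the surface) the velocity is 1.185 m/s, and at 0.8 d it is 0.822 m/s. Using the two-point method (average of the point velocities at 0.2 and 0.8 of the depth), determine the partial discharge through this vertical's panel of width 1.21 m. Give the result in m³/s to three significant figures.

1.23 m³/s

v̄ = (1.185 + 0.822) / 2 = 1.004 m/s
q = v̄ × d × w = 1.004 × 1.01 × 1.21 = 1.226 m³/s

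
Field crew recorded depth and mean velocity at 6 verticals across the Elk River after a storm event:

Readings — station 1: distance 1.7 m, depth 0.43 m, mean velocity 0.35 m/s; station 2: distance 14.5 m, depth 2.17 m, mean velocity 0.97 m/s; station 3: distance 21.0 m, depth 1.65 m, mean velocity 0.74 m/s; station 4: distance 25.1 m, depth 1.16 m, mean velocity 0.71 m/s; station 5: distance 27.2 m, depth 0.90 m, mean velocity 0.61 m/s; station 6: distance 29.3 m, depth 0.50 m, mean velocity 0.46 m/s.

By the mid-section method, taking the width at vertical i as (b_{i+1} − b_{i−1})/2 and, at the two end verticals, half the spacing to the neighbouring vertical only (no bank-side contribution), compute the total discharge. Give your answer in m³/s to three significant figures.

w_1 = (14.5 − 1.7)/2 = 6.4 m; q_1 = 0.35 × 0.43 × 6.4 = 0.9632 m³/s
w_2 = (21.0 − 1.7)/2 = 9.65 m; q_2 = 0.97 × 2.17 × 9.65 = 20.31 m³/s
w_3 = (25.1 − 14.5)/2 = 5.3 m; q_3 = 0.74 × 1.65 × 5.3 = 6.471 m³/s
w_4 = (27.2 − 21.0)/2 = 3.1 m; q_4 = 0.71 × 1.16 × 3.1 = 2.553 m³/s
w_5 = (29.3 − 25.1)/2 = 2.1 m; q_5 = 0.61 × 0.90 × 2.1 = 1.153 m³/s
w_6 = (29.3 − 27.2)/2 = 1.05 m; q_6 = 0.46 × 0.50 × 1.05 = 0.2415 m³/s
Q = Σ qᵢ = 31.69 m³/s

31.7 m³/s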